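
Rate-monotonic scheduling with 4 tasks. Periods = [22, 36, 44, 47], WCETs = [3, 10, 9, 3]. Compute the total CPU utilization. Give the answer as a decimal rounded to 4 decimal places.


Compute individual utilizations (exact fractions):
  Task 1: C/T = 3/22 (approx. 0.1364)
  Task 2: C/T = 10/36 = 5/18 (approx. 0.2778)
  Task 3: C/T = 9/44 (approx. 0.2045)
  Task 4: C/T = 3/47 (approx. 0.0638)
Total utilization U = 3/22 + 5/18 + 9/44 + 3/47 = 12703/18612
Rounded to 4 decimal places: U = 0.6825
RM (Liu & Layland) bound for 4 tasks = 0.756828; compare with U = 12703/18612 (approx. 0.682517)
U <= bound, so schedulable by RM sufficient condition.

0.6825


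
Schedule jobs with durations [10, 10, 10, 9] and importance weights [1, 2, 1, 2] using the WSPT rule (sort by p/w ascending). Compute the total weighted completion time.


Compute p/w ratios and sort ascending (WSPT): [(9, 2), (10, 2), (10, 1), (10, 1)]
Compute weighted completion times:
  Job (p=9,w=2): C=9, w*C=2*9=18
  Job (p=10,w=2): C=19, w*C=2*19=38
  Job (p=10,w=1): C=29, w*C=1*29=29
  Job (p=10,w=1): C=39, w*C=1*39=39
Total weighted completion time = 124

124


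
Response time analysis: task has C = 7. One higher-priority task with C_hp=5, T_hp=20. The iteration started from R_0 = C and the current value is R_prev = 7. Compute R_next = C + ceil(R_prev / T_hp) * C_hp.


R_next = C + ceil(R_prev / T_hp) * C_hp
ceil(7 / 20) = ceil(0.35) = 1
Interference = 1 * 5 = 5
R_next = 7 + 5 = 12

12


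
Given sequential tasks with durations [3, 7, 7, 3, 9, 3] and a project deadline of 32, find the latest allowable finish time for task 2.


LF(activity 2) = deadline - sum of successor durations
Successors: activities 3 through 6 with durations [7, 3, 9, 3]
Sum of successor durations = 22
LF = 32 - 22 = 10

10


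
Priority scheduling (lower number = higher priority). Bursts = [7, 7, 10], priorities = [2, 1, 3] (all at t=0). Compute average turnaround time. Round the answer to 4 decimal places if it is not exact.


Sort by priority (ascending = highest first):
Order: [(1, 7), (2, 7), (3, 10)]
Completion times:
  Priority 1, burst=7, C=7
  Priority 2, burst=7, C=14
  Priority 3, burst=10, C=24
Average turnaround = 45/3 = 15.0

15.0


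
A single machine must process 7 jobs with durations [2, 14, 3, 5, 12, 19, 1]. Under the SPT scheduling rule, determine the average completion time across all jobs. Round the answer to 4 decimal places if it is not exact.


Sort jobs by processing time (SPT order): [1, 2, 3, 5, 12, 14, 19]
Compute completion times sequentially:
  Job 1: processing = 1, completes at 1
  Job 2: processing = 2, completes at 3
  Job 3: processing = 3, completes at 6
  Job 4: processing = 5, completes at 11
  Job 5: processing = 12, completes at 23
  Job 6: processing = 14, completes at 37
  Job 7: processing = 19, completes at 56
Sum of completion times = 137
Average completion time = 137/7 = 19.5714

19.5714


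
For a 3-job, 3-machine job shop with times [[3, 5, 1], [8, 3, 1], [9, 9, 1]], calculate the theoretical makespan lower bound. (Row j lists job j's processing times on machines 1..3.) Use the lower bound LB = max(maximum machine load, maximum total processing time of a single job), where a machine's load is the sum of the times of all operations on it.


Machine loads:
  Machine 1: 3 + 8 + 9 = 20
  Machine 2: 5 + 3 + 9 = 17
  Machine 3: 1 + 1 + 1 = 3
Max machine load = 20
Job totals:
  Job 1: 9
  Job 2: 12
  Job 3: 19
Max job total = 19
Lower bound = max(20, 19) = 20

20


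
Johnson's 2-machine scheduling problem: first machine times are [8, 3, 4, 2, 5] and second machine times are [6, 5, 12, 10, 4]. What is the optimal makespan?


Apply Johnson's rule:
  Group 1 (a <= b): [(4, 2, 10), (2, 3, 5), (3, 4, 12)]
  Group 2 (a > b): [(1, 8, 6), (5, 5, 4)]
Optimal job order: [4, 2, 3, 1, 5]
Schedule:
  Job 4: M1 done at 2, M2 done at 12
  Job 2: M1 done at 5, M2 done at 17
  Job 3: M1 done at 9, M2 done at 29
  Job 1: M1 done at 17, M2 done at 35
  Job 5: M1 done at 22, M2 done at 39
Makespan = 39

39


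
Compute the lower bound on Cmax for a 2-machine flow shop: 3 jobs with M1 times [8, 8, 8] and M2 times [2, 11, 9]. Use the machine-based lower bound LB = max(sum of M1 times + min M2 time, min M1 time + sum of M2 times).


LB1 = sum(M1 times) + min(M2 times) = 24 + 2 = 26
LB2 = min(M1 times) + sum(M2 times) = 8 + 22 = 30
Lower bound = max(LB1, LB2) = max(26, 30) = 30

30


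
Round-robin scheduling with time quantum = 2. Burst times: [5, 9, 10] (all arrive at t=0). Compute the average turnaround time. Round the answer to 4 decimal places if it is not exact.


Time quantum = 2
Execution trace:
  J1 runs 2 units, time = 2
  J2 runs 2 units, time = 4
  J3 runs 2 units, time = 6
  J1 runs 2 units, time = 8
  J2 runs 2 units, time = 10
  J3 runs 2 units, time = 12
  J1 runs 1 units, time = 13
  J2 runs 2 units, time = 15
  J3 runs 2 units, time = 17
  J2 runs 2 units, time = 19
  J3 runs 2 units, time = 21
  J2 runs 1 units, time = 22
  J3 runs 2 units, time = 24
Finish times: [13, 22, 24]
Average turnaround = 59/3 = 19.6667

19.6667


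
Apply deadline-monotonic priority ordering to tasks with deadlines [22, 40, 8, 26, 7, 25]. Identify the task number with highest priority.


Sort tasks by relative deadline (ascending):
  Task 5: deadline = 7
  Task 3: deadline = 8
  Task 1: deadline = 22
  Task 6: deadline = 25
  Task 4: deadline = 26
  Task 2: deadline = 40
Priority order (highest first): [5, 3, 1, 6, 4, 2]
Highest priority task = 5

5


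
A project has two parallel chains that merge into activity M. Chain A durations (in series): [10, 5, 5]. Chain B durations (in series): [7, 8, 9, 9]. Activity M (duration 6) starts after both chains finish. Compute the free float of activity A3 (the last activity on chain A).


ES(A3) = sum of predecessors on chain A = 15
EF(A3) = ES + duration = 15 + 5 = 20
Successor of A3 is M. ES(M) = max(sum(A), sum(B)) = max(20, 33) = 33
Free float = ES(successor) - EF(current) = 33 - 20 = 13

13


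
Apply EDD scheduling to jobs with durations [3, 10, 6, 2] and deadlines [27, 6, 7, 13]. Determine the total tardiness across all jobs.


Sort by due date (EDD order): [(10, 6), (6, 7), (2, 13), (3, 27)]
Compute completion times and tardiness:
  Job 1: p=10, d=6, C=10, tardiness=max(0,10-6)=4
  Job 2: p=6, d=7, C=16, tardiness=max(0,16-7)=9
  Job 3: p=2, d=13, C=18, tardiness=max(0,18-13)=5
  Job 4: p=3, d=27, C=21, tardiness=max(0,21-27)=0
Total tardiness = 18

18


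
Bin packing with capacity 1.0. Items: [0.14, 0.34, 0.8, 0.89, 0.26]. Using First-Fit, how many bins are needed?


Place items sequentially using First-Fit:
  Item 0.14 -> new Bin 1
  Item 0.34 -> Bin 1 (now 0.48)
  Item 0.8 -> new Bin 2
  Item 0.89 -> new Bin 3
  Item 0.26 -> Bin 1 (now 0.74)
Total bins used = 3

3


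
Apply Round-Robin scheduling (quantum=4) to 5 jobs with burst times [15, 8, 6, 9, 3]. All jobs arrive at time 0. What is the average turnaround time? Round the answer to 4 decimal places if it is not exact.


Time quantum = 4
Execution trace:
  J1 runs 4 units, time = 4
  J2 runs 4 units, time = 8
  J3 runs 4 units, time = 12
  J4 runs 4 units, time = 16
  J5 runs 3 units, time = 19
  J1 runs 4 units, time = 23
  J2 runs 4 units, time = 27
  J3 runs 2 units, time = 29
  J4 runs 4 units, time = 33
  J1 runs 4 units, time = 37
  J4 runs 1 units, time = 38
  J1 runs 3 units, time = 41
Finish times: [41, 27, 29, 38, 19]
Average turnaround = 154/5 = 30.8

30.8


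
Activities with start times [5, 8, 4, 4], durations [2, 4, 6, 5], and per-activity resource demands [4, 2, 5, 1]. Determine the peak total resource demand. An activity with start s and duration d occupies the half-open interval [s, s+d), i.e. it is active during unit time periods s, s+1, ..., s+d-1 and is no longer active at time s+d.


Each activity i is active on [start_i, start_i + duration_i).
Compute total resource usage per time slot:
  t=0: active resources = [], total = 0
  t=1: active resources = [], total = 0
  t=2: active resources = [], total = 0
  t=3: active resources = [], total = 0
  t=4: active resources = [5, 1], total = 6
  t=5: active resources = [4, 5, 1], total = 10
  t=6: active resources = [4, 5, 1], total = 10
  t=7: active resources = [5, 1], total = 6
  t=8: active resources = [2, 5, 1], total = 8
  t=9: active resources = [2, 5], total = 7
  t=10: active resources = [2], total = 2
  t=11: active resources = [2], total = 2
Peak resource demand = 10

10


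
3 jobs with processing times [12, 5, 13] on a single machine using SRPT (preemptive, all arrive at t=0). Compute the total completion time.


Since all jobs arrive at t=0, SRPT equals SPT ordering.
SPT order: [5, 12, 13]
Completion times:
  Job 1: p=5, C=5
  Job 2: p=12, C=17
  Job 3: p=13, C=30
Total completion time = 5 + 17 + 30 = 52

52


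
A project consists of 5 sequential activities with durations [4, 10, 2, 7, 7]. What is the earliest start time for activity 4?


Activity 4 starts after activities 1 through 3 complete.
Predecessor durations: [4, 10, 2]
ES = 4 + 10 + 2 = 16

16


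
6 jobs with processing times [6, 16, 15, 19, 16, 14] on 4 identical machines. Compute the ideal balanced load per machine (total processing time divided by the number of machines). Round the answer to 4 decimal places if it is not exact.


Total processing time = 6 + 16 + 15 + 19 + 16 + 14 = 86
Number of machines = 4
Ideal balanced load = 86 / 4 = 21.5

21.5


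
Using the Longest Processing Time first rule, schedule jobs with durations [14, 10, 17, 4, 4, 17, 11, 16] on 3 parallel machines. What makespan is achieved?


Sort jobs in decreasing order (LPT): [17, 17, 16, 14, 11, 10, 4, 4]
Assign each job to the least loaded machine:
  Machine 1: jobs [17, 11, 4], load = 32
  Machine 2: jobs [17, 10, 4], load = 31
  Machine 3: jobs [16, 14], load = 30
Makespan = max load = 32

32


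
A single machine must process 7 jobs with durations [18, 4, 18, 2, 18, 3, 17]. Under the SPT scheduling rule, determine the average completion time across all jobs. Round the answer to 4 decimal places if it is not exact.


Sort jobs by processing time (SPT order): [2, 3, 4, 17, 18, 18, 18]
Compute completion times sequentially:
  Job 1: processing = 2, completes at 2
  Job 2: processing = 3, completes at 5
  Job 3: processing = 4, completes at 9
  Job 4: processing = 17, completes at 26
  Job 5: processing = 18, completes at 44
  Job 6: processing = 18, completes at 62
  Job 7: processing = 18, completes at 80
Sum of completion times = 228
Average completion time = 228/7 = 32.5714

32.5714


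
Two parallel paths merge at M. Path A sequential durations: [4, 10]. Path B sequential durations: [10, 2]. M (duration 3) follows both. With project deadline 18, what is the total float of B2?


Forward pass: ES(B2) = sum of predecessors on chain B = 10
EF = ES + duration = 10 + 2 = 12
Backward pass: LF(M) = deadline = 18; LS(M) = 18 - 3 = 15
LF(B2) = LS(M) - sum(successors on chain B) = 15 - 0 = 15
LS = LF - duration = 15 - 2 = 13
Total float = LS - ES = 13 - 10 = 3

3


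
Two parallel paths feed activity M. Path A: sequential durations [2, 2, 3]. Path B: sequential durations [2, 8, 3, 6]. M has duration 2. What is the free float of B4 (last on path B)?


ES(B4) = sum of predecessors on chain B = 13
EF(B4) = ES + duration = 13 + 6 = 19
Successor of B4 is M. ES(M) = max(sum(A), sum(B)) = max(7, 19) = 19
Free float = ES(successor) - EF(current) = 19 - 19 = 0

0


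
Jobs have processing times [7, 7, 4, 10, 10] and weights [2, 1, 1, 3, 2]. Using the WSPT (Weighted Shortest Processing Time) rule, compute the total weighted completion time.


Compute p/w ratios and sort ascending (WSPT): [(10, 3), (7, 2), (4, 1), (10, 2), (7, 1)]
Compute weighted completion times:
  Job (p=10,w=3): C=10, w*C=3*10=30
  Job (p=7,w=2): C=17, w*C=2*17=34
  Job (p=4,w=1): C=21, w*C=1*21=21
  Job (p=10,w=2): C=31, w*C=2*31=62
  Job (p=7,w=1): C=38, w*C=1*38=38
Total weighted completion time = 185

185


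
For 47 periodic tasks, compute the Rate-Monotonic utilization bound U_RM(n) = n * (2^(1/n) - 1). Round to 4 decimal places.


Compute 2^(1/47) = 1.0148570979
Subtract 1: 1.0148570979 - 1 = 0.0148570979
Multiply by n: 47 * 0.0148570979 = 0.6982836013
Round to 4 dp: 0.6983

0.6983


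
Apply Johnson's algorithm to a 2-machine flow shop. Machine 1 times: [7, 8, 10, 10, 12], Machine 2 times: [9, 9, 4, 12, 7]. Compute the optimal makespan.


Apply Johnson's rule:
  Group 1 (a <= b): [(1, 7, 9), (2, 8, 9), (4, 10, 12)]
  Group 2 (a > b): [(5, 12, 7), (3, 10, 4)]
Optimal job order: [1, 2, 4, 5, 3]
Schedule:
  Job 1: M1 done at 7, M2 done at 16
  Job 2: M1 done at 15, M2 done at 25
  Job 4: M1 done at 25, M2 done at 37
  Job 5: M1 done at 37, M2 done at 44
  Job 3: M1 done at 47, M2 done at 51
Makespan = 51

51


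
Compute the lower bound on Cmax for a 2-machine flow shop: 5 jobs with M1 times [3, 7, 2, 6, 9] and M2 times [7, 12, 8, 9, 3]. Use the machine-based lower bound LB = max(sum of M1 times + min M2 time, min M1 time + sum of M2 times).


LB1 = sum(M1 times) + min(M2 times) = 27 + 3 = 30
LB2 = min(M1 times) + sum(M2 times) = 2 + 39 = 41
Lower bound = max(LB1, LB2) = max(30, 41) = 41

41


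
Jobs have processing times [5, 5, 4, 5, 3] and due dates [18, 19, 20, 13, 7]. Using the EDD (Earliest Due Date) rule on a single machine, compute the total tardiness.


Sort by due date (EDD order): [(3, 7), (5, 13), (5, 18), (5, 19), (4, 20)]
Compute completion times and tardiness:
  Job 1: p=3, d=7, C=3, tardiness=max(0,3-7)=0
  Job 2: p=5, d=13, C=8, tardiness=max(0,8-13)=0
  Job 3: p=5, d=18, C=13, tardiness=max(0,13-18)=0
  Job 4: p=5, d=19, C=18, tardiness=max(0,18-19)=0
  Job 5: p=4, d=20, C=22, tardiness=max(0,22-20)=2
Total tardiness = 2

2


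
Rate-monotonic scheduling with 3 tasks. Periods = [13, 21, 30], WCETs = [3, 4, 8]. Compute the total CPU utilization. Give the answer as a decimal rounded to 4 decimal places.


Compute individual utilizations (exact fractions):
  Task 1: C/T = 3/13 (approx. 0.2308)
  Task 2: C/T = 4/21 (approx. 0.1905)
  Task 3: C/T = 8/30 = 4/15 (approx. 0.2667)
Total utilization U = 3/13 + 4/21 + 4/15 = 313/455
Rounded to 4 decimal places: U = 0.6879
RM (Liu & Layland) bound for 3 tasks = 0.779763; compare with U = 313/455 (approx. 0.687912)
U <= bound, so schedulable by RM sufficient condition.

0.6879


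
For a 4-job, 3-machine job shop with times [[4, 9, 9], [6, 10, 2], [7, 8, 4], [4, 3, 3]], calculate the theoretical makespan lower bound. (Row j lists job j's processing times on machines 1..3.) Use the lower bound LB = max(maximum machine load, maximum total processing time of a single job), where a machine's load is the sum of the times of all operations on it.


Machine loads:
  Machine 1: 4 + 6 + 7 + 4 = 21
  Machine 2: 9 + 10 + 8 + 3 = 30
  Machine 3: 9 + 2 + 4 + 3 = 18
Max machine load = 30
Job totals:
  Job 1: 22
  Job 2: 18
  Job 3: 19
  Job 4: 10
Max job total = 22
Lower bound = max(30, 22) = 30

30


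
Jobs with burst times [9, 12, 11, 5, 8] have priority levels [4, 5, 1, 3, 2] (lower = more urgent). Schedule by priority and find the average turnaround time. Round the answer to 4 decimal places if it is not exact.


Sort by priority (ascending = highest first):
Order: [(1, 11), (2, 8), (3, 5), (4, 9), (5, 12)]
Completion times:
  Priority 1, burst=11, C=11
  Priority 2, burst=8, C=19
  Priority 3, burst=5, C=24
  Priority 4, burst=9, C=33
  Priority 5, burst=12, C=45
Average turnaround = 132/5 = 26.4

26.4


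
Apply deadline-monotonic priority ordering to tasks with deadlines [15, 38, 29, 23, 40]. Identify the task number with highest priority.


Sort tasks by relative deadline (ascending):
  Task 1: deadline = 15
  Task 4: deadline = 23
  Task 3: deadline = 29
  Task 2: deadline = 38
  Task 5: deadline = 40
Priority order (highest first): [1, 4, 3, 2, 5]
Highest priority task = 1

1


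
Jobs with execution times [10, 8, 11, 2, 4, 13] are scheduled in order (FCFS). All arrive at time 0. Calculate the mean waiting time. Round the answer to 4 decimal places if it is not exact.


FCFS order (as given): [10, 8, 11, 2, 4, 13]
Waiting times:
  Job 1: wait = 0
  Job 2: wait = 10
  Job 3: wait = 18
  Job 4: wait = 29
  Job 5: wait = 31
  Job 6: wait = 35
Sum of waiting times = 123
Average waiting time = 123/6 = 20.5

20.5


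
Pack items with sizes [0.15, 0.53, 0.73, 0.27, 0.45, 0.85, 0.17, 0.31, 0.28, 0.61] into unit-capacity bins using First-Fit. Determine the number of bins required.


Place items sequentially using First-Fit:
  Item 0.15 -> new Bin 1
  Item 0.53 -> Bin 1 (now 0.68)
  Item 0.73 -> new Bin 2
  Item 0.27 -> Bin 1 (now 0.95)
  Item 0.45 -> new Bin 3
  Item 0.85 -> new Bin 4
  Item 0.17 -> Bin 2 (now 0.9)
  Item 0.31 -> Bin 3 (now 0.76)
  Item 0.28 -> new Bin 5
  Item 0.61 -> Bin 5 (now 0.89)
Total bins used = 5

5


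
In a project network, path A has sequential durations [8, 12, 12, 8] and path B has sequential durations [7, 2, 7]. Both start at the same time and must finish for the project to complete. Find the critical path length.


Path A total = 8 + 12 + 12 + 8 = 40
Path B total = 7 + 2 + 7 = 16
Critical path = longest path = max(40, 16) = 40

40


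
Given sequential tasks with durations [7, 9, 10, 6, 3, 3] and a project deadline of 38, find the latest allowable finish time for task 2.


LF(activity 2) = deadline - sum of successor durations
Successors: activities 3 through 6 with durations [10, 6, 3, 3]
Sum of successor durations = 22
LF = 38 - 22 = 16

16


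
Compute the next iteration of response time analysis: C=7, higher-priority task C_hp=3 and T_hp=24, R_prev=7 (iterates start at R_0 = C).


R_next = C + ceil(R_prev / T_hp) * C_hp
ceil(7 / 24) = ceil(0.2917) = 1
Interference = 1 * 3 = 3
R_next = 7 + 3 = 10

10


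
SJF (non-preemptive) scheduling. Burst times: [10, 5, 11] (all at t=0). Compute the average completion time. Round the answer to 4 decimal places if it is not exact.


SJF order (ascending): [5, 10, 11]
Completion times:
  Job 1: burst=5, C=5
  Job 2: burst=10, C=15
  Job 3: burst=11, C=26
Average completion = 46/3 = 15.3333

15.3333


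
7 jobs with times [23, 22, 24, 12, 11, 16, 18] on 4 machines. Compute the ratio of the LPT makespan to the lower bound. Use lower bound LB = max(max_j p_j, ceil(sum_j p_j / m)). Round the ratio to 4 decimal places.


LPT order: [24, 23, 22, 18, 16, 12, 11]
Machine loads after assignment: [24, 34, 34, 34]
LPT makespan = 34
Lower bound = max(max_job, ceil(total/4)) = max(24, 32) = 32
Ratio = 34 / 32 = 1.0625

1.0625


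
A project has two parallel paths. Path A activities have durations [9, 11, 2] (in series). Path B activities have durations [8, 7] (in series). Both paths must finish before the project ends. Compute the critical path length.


Path A total = 9 + 11 + 2 = 22
Path B total = 8 + 7 = 15
Critical path = longest path = max(22, 15) = 22

22


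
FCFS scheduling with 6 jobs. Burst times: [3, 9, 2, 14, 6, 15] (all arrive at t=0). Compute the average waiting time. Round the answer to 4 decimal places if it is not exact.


FCFS order (as given): [3, 9, 2, 14, 6, 15]
Waiting times:
  Job 1: wait = 0
  Job 2: wait = 3
  Job 3: wait = 12
  Job 4: wait = 14
  Job 5: wait = 28
  Job 6: wait = 34
Sum of waiting times = 91
Average waiting time = 91/6 = 15.1667

15.1667


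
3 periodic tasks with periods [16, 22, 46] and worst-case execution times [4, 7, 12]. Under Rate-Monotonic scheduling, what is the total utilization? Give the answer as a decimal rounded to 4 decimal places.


Compute individual utilizations (exact fractions):
  Task 1: C/T = 4/16 = 1/4 (approx. 0.25)
  Task 2: C/T = 7/22 (approx. 0.3182)
  Task 3: C/T = 12/46 = 6/23 (approx. 0.2609)
Total utilization U = 1/4 + 7/22 + 6/23 = 839/1012
Rounded to 4 decimal places: U = 0.8291
RM (Liu & Layland) bound for 3 tasks = 0.779763; compare with U = 839/1012 (approx. 0.829051)
bound < U <= 1, so the RM sufficient condition is not met (inconclusive; an exact test such as response-time analysis is needed).

0.8291


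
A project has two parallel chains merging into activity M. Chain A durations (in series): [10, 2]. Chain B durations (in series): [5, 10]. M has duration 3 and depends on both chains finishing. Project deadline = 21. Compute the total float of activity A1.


Forward pass: ES(A1) = sum of predecessors on chain A = 0
EF = ES + duration = 0 + 10 = 10
Backward pass: LF(M) = deadline = 21; LS(M) = 21 - 3 = 18
LF(A1) = LS(M) - sum(successors on chain A) = 18 - 2 = 16
LS = LF - duration = 16 - 10 = 6
Total float = LS - ES = 6 - 0 = 6

6


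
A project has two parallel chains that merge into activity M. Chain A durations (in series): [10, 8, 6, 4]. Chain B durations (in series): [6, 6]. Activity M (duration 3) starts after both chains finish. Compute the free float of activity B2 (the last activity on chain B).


ES(B2) = sum of predecessors on chain B = 6
EF(B2) = ES + duration = 6 + 6 = 12
Successor of B2 is M. ES(M) = max(sum(A), sum(B)) = max(28, 12) = 28
Free float = ES(successor) - EF(current) = 28 - 12 = 16

16


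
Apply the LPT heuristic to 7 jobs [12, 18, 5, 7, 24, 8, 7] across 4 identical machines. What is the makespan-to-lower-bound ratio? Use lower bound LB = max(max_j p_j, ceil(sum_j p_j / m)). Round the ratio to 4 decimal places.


LPT order: [24, 18, 12, 8, 7, 7, 5]
Machine loads after assignment: [24, 18, 19, 20]
LPT makespan = 24
Lower bound = max(max_job, ceil(total/4)) = max(24, 21) = 24
Ratio = 24 / 24 = 1.0

1.0


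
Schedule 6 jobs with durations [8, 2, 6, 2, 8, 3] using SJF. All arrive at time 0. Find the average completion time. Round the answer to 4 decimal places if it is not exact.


SJF order (ascending): [2, 2, 3, 6, 8, 8]
Completion times:
  Job 1: burst=2, C=2
  Job 2: burst=2, C=4
  Job 3: burst=3, C=7
  Job 4: burst=6, C=13
  Job 5: burst=8, C=21
  Job 6: burst=8, C=29
Average completion = 76/6 = 12.6667

12.6667


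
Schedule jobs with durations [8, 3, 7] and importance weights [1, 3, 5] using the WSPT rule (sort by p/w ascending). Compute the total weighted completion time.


Compute p/w ratios and sort ascending (WSPT): [(3, 3), (7, 5), (8, 1)]
Compute weighted completion times:
  Job (p=3,w=3): C=3, w*C=3*3=9
  Job (p=7,w=5): C=10, w*C=5*10=50
  Job (p=8,w=1): C=18, w*C=1*18=18
Total weighted completion time = 77

77


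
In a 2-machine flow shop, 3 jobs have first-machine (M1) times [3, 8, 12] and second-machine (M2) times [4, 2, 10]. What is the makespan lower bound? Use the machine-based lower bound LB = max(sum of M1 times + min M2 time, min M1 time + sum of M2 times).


LB1 = sum(M1 times) + min(M2 times) = 23 + 2 = 25
LB2 = min(M1 times) + sum(M2 times) = 3 + 16 = 19
Lower bound = max(LB1, LB2) = max(25, 19) = 25

25


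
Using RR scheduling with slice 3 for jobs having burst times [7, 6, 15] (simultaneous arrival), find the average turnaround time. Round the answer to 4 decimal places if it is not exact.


Time quantum = 3
Execution trace:
  J1 runs 3 units, time = 3
  J2 runs 3 units, time = 6
  J3 runs 3 units, time = 9
  J1 runs 3 units, time = 12
  J2 runs 3 units, time = 15
  J3 runs 3 units, time = 18
  J1 runs 1 units, time = 19
  J3 runs 3 units, time = 22
  J3 runs 3 units, time = 25
  J3 runs 3 units, time = 28
Finish times: [19, 15, 28]
Average turnaround = 62/3 = 20.6667

20.6667


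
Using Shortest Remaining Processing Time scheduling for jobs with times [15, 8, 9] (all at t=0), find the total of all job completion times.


Since all jobs arrive at t=0, SRPT equals SPT ordering.
SPT order: [8, 9, 15]
Completion times:
  Job 1: p=8, C=8
  Job 2: p=9, C=17
  Job 3: p=15, C=32
Total completion time = 8 + 17 + 32 = 57

57


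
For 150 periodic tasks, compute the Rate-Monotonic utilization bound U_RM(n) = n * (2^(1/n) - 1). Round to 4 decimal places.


Compute 2^(1/150) = 1.0046316744
Subtract 1: 1.0046316744 - 1 = 0.0046316744
Multiply by n: 150 * 0.0046316744 = 0.6947511600
Round to 4 dp: 0.6948

0.6948


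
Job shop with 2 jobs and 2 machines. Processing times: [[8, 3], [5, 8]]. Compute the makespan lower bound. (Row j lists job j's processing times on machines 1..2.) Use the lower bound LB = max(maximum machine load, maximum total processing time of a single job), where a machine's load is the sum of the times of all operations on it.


Machine loads:
  Machine 1: 8 + 5 = 13
  Machine 2: 3 + 8 = 11
Max machine load = 13
Job totals:
  Job 1: 11
  Job 2: 13
Max job total = 13
Lower bound = max(13, 13) = 13

13


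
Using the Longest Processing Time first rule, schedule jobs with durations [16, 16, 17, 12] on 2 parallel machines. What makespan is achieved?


Sort jobs in decreasing order (LPT): [17, 16, 16, 12]
Assign each job to the least loaded machine:
  Machine 1: jobs [17, 12], load = 29
  Machine 2: jobs [16, 16], load = 32
Makespan = max load = 32

32


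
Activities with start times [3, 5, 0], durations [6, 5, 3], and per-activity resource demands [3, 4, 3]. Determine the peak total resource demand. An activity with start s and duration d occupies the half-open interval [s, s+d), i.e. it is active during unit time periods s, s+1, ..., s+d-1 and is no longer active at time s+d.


Each activity i is active on [start_i, start_i + duration_i).
Compute total resource usage per time slot:
  t=0: active resources = [3], total = 3
  t=1: active resources = [3], total = 3
  t=2: active resources = [3], total = 3
  t=3: active resources = [3], total = 3
  t=4: active resources = [3], total = 3
  t=5: active resources = [3, 4], total = 7
  t=6: active resources = [3, 4], total = 7
  t=7: active resources = [3, 4], total = 7
  t=8: active resources = [3, 4], total = 7
  t=9: active resources = [4], total = 4
Peak resource demand = 7

7


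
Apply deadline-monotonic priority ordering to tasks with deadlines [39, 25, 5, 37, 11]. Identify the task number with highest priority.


Sort tasks by relative deadline (ascending):
  Task 3: deadline = 5
  Task 5: deadline = 11
  Task 2: deadline = 25
  Task 4: deadline = 37
  Task 1: deadline = 39
Priority order (highest first): [3, 5, 2, 4, 1]
Highest priority task = 3

3


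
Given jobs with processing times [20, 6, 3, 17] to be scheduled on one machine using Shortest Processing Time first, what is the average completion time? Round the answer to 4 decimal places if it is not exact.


Sort jobs by processing time (SPT order): [3, 6, 17, 20]
Compute completion times sequentially:
  Job 1: processing = 3, completes at 3
  Job 2: processing = 6, completes at 9
  Job 3: processing = 17, completes at 26
  Job 4: processing = 20, completes at 46
Sum of completion times = 84
Average completion time = 84/4 = 21.0

21.0


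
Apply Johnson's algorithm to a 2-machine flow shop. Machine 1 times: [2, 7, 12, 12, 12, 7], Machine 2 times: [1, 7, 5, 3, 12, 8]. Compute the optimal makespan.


Apply Johnson's rule:
  Group 1 (a <= b): [(2, 7, 7), (6, 7, 8), (5, 12, 12)]
  Group 2 (a > b): [(3, 12, 5), (4, 12, 3), (1, 2, 1)]
Optimal job order: [2, 6, 5, 3, 4, 1]
Schedule:
  Job 2: M1 done at 7, M2 done at 14
  Job 6: M1 done at 14, M2 done at 22
  Job 5: M1 done at 26, M2 done at 38
  Job 3: M1 done at 38, M2 done at 43
  Job 4: M1 done at 50, M2 done at 53
  Job 1: M1 done at 52, M2 done at 54
Makespan = 54

54


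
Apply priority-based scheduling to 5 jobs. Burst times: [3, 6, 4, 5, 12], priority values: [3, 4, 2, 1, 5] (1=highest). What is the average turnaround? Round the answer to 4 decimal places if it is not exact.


Sort by priority (ascending = highest first):
Order: [(1, 5), (2, 4), (3, 3), (4, 6), (5, 12)]
Completion times:
  Priority 1, burst=5, C=5
  Priority 2, burst=4, C=9
  Priority 3, burst=3, C=12
  Priority 4, burst=6, C=18
  Priority 5, burst=12, C=30
Average turnaround = 74/5 = 14.8

14.8


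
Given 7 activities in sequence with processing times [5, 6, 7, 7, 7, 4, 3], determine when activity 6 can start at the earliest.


Activity 6 starts after activities 1 through 5 complete.
Predecessor durations: [5, 6, 7, 7, 7]
ES = 5 + 6 + 7 + 7 + 7 = 32

32


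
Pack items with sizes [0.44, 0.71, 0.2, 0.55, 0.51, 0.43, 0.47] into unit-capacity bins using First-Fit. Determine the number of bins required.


Place items sequentially using First-Fit:
  Item 0.44 -> new Bin 1
  Item 0.71 -> new Bin 2
  Item 0.2 -> Bin 1 (now 0.64)
  Item 0.55 -> new Bin 3
  Item 0.51 -> new Bin 4
  Item 0.43 -> Bin 3 (now 0.98)
  Item 0.47 -> Bin 4 (now 0.98)
Total bins used = 4

4


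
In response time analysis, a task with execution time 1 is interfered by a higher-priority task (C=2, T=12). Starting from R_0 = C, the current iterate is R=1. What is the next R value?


R_next = C + ceil(R_prev / T_hp) * C_hp
ceil(1 / 12) = ceil(0.0833) = 1
Interference = 1 * 2 = 2
R_next = 1 + 2 = 3

3


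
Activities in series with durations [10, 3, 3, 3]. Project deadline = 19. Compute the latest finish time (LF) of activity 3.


LF(activity 3) = deadline - sum of successor durations
Successors: activities 4 through 4 with durations [3]
Sum of successor durations = 3
LF = 19 - 3 = 16

16


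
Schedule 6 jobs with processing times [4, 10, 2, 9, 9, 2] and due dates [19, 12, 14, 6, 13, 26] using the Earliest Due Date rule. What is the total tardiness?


Sort by due date (EDD order): [(9, 6), (10, 12), (9, 13), (2, 14), (4, 19), (2, 26)]
Compute completion times and tardiness:
  Job 1: p=9, d=6, C=9, tardiness=max(0,9-6)=3
  Job 2: p=10, d=12, C=19, tardiness=max(0,19-12)=7
  Job 3: p=9, d=13, C=28, tardiness=max(0,28-13)=15
  Job 4: p=2, d=14, C=30, tardiness=max(0,30-14)=16
  Job 5: p=4, d=19, C=34, tardiness=max(0,34-19)=15
  Job 6: p=2, d=26, C=36, tardiness=max(0,36-26)=10
Total tardiness = 66

66


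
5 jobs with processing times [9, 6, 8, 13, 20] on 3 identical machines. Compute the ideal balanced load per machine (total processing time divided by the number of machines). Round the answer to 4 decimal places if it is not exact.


Total processing time = 9 + 6 + 8 + 13 + 20 = 56
Number of machines = 3
Ideal balanced load = 56 / 3 = 18.6667

18.6667


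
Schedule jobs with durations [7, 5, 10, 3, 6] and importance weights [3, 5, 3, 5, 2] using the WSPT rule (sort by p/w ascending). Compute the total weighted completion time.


Compute p/w ratios and sort ascending (WSPT): [(3, 5), (5, 5), (7, 3), (6, 2), (10, 3)]
Compute weighted completion times:
  Job (p=3,w=5): C=3, w*C=5*3=15
  Job (p=5,w=5): C=8, w*C=5*8=40
  Job (p=7,w=3): C=15, w*C=3*15=45
  Job (p=6,w=2): C=21, w*C=2*21=42
  Job (p=10,w=3): C=31, w*C=3*31=93
Total weighted completion time = 235

235


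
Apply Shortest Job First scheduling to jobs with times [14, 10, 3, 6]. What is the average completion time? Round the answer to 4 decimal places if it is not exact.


SJF order (ascending): [3, 6, 10, 14]
Completion times:
  Job 1: burst=3, C=3
  Job 2: burst=6, C=9
  Job 3: burst=10, C=19
  Job 4: burst=14, C=33
Average completion = 64/4 = 16.0

16.0


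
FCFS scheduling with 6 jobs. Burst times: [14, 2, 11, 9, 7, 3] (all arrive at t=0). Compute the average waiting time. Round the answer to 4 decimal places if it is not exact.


FCFS order (as given): [14, 2, 11, 9, 7, 3]
Waiting times:
  Job 1: wait = 0
  Job 2: wait = 14
  Job 3: wait = 16
  Job 4: wait = 27
  Job 5: wait = 36
  Job 6: wait = 43
Sum of waiting times = 136
Average waiting time = 136/6 = 22.6667

22.6667


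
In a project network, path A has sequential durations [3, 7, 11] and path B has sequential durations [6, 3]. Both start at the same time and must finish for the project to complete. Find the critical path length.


Path A total = 3 + 7 + 11 = 21
Path B total = 6 + 3 = 9
Critical path = longest path = max(21, 9) = 21

21


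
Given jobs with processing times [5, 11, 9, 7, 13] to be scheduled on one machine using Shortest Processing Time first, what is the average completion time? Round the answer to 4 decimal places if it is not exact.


Sort jobs by processing time (SPT order): [5, 7, 9, 11, 13]
Compute completion times sequentially:
  Job 1: processing = 5, completes at 5
  Job 2: processing = 7, completes at 12
  Job 3: processing = 9, completes at 21
  Job 4: processing = 11, completes at 32
  Job 5: processing = 13, completes at 45
Sum of completion times = 115
Average completion time = 115/5 = 23.0

23.0


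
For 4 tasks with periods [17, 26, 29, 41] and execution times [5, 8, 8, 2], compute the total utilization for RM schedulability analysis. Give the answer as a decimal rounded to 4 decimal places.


Compute individual utilizations (exact fractions):
  Task 1: C/T = 5/17 (approx. 0.2941)
  Task 2: C/T = 8/26 = 4/13 (approx. 0.3077)
  Task 3: C/T = 8/29 (approx. 0.2759)
  Task 4: C/T = 2/41 (approx. 0.0488)
Total utilization U = 5/17 + 4/13 + 8/29 + 2/41 = 243443/262769
Rounded to 4 decimal places: U = 0.9265
RM (Liu & Layland) bound for 4 tasks = 0.756828; compare with U = 243443/262769 (approx. 0.926453)
bound < U <= 1, so the RM sufficient condition is not met (inconclusive; an exact test such as response-time analysis is needed).

0.9265


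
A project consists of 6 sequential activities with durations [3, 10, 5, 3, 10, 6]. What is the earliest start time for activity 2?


Activity 2 starts after activities 1 through 1 complete.
Predecessor durations: [3]
ES = 3 = 3

3


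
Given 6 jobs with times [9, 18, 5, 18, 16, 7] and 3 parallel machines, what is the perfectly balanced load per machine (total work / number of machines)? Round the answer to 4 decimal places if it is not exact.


Total processing time = 9 + 18 + 5 + 18 + 16 + 7 = 73
Number of machines = 3
Ideal balanced load = 73 / 3 = 24.3333

24.3333


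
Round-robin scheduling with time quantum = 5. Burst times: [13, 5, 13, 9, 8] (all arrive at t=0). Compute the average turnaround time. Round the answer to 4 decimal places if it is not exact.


Time quantum = 5
Execution trace:
  J1 runs 5 units, time = 5
  J2 runs 5 units, time = 10
  J3 runs 5 units, time = 15
  J4 runs 5 units, time = 20
  J5 runs 5 units, time = 25
  J1 runs 5 units, time = 30
  J3 runs 5 units, time = 35
  J4 runs 4 units, time = 39
  J5 runs 3 units, time = 42
  J1 runs 3 units, time = 45
  J3 runs 3 units, time = 48
Finish times: [45, 10, 48, 39, 42]
Average turnaround = 184/5 = 36.8

36.8


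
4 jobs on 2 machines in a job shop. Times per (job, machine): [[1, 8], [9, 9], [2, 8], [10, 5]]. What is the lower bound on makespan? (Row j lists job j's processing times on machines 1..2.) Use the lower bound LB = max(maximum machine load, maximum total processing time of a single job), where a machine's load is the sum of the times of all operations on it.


Machine loads:
  Machine 1: 1 + 9 + 2 + 10 = 22
  Machine 2: 8 + 9 + 8 + 5 = 30
Max machine load = 30
Job totals:
  Job 1: 9
  Job 2: 18
  Job 3: 10
  Job 4: 15
Max job total = 18
Lower bound = max(30, 18) = 30

30


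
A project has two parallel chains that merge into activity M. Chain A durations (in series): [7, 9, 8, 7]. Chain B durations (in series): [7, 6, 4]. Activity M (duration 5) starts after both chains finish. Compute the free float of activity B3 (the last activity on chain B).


ES(B3) = sum of predecessors on chain B = 13
EF(B3) = ES + duration = 13 + 4 = 17
Successor of B3 is M. ES(M) = max(sum(A), sum(B)) = max(31, 17) = 31
Free float = ES(successor) - EF(current) = 31 - 17 = 14

14


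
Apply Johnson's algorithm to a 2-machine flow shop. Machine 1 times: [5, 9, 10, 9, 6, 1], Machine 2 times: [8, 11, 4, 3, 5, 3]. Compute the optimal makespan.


Apply Johnson's rule:
  Group 1 (a <= b): [(6, 1, 3), (1, 5, 8), (2, 9, 11)]
  Group 2 (a > b): [(5, 6, 5), (3, 10, 4), (4, 9, 3)]
Optimal job order: [6, 1, 2, 5, 3, 4]
Schedule:
  Job 6: M1 done at 1, M2 done at 4
  Job 1: M1 done at 6, M2 done at 14
  Job 2: M1 done at 15, M2 done at 26
  Job 5: M1 done at 21, M2 done at 31
  Job 3: M1 done at 31, M2 done at 35
  Job 4: M1 done at 40, M2 done at 43
Makespan = 43

43


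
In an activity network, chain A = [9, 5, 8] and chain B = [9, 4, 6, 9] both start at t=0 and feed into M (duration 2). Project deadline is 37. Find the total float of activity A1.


Forward pass: ES(A1) = sum of predecessors on chain A = 0
EF = ES + duration = 0 + 9 = 9
Backward pass: LF(M) = deadline = 37; LS(M) = 37 - 2 = 35
LF(A1) = LS(M) - sum(successors on chain A) = 35 - 13 = 22
LS = LF - duration = 22 - 9 = 13
Total float = LS - ES = 13 - 0 = 13

13


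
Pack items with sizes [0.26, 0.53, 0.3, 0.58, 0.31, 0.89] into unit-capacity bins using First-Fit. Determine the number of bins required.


Place items sequentially using First-Fit:
  Item 0.26 -> new Bin 1
  Item 0.53 -> Bin 1 (now 0.79)
  Item 0.3 -> new Bin 2
  Item 0.58 -> Bin 2 (now 0.88)
  Item 0.31 -> new Bin 3
  Item 0.89 -> new Bin 4
Total bins used = 4

4


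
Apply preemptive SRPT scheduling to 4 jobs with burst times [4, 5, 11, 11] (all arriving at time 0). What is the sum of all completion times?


Since all jobs arrive at t=0, SRPT equals SPT ordering.
SPT order: [4, 5, 11, 11]
Completion times:
  Job 1: p=4, C=4
  Job 2: p=5, C=9
  Job 3: p=11, C=20
  Job 4: p=11, C=31
Total completion time = 4 + 9 + 20 + 31 = 64

64


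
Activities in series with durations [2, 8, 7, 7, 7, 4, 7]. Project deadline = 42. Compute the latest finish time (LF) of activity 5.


LF(activity 5) = deadline - sum of successor durations
Successors: activities 6 through 7 with durations [4, 7]
Sum of successor durations = 11
LF = 42 - 11 = 31

31


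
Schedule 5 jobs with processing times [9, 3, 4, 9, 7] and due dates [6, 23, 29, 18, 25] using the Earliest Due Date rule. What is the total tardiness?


Sort by due date (EDD order): [(9, 6), (9, 18), (3, 23), (7, 25), (4, 29)]
Compute completion times and tardiness:
  Job 1: p=9, d=6, C=9, tardiness=max(0,9-6)=3
  Job 2: p=9, d=18, C=18, tardiness=max(0,18-18)=0
  Job 3: p=3, d=23, C=21, tardiness=max(0,21-23)=0
  Job 4: p=7, d=25, C=28, tardiness=max(0,28-25)=3
  Job 5: p=4, d=29, C=32, tardiness=max(0,32-29)=3
Total tardiness = 9

9


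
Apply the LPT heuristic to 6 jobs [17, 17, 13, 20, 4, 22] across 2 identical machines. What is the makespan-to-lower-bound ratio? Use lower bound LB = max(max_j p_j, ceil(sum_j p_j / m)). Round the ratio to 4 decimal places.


LPT order: [22, 20, 17, 17, 13, 4]
Machine loads after assignment: [43, 50]
LPT makespan = 50
Lower bound = max(max_job, ceil(total/2)) = max(22, 47) = 47
Ratio = 50 / 47 = 1.0638

1.0638


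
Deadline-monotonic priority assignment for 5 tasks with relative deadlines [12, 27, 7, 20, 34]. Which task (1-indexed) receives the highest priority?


Sort tasks by relative deadline (ascending):
  Task 3: deadline = 7
  Task 1: deadline = 12
  Task 4: deadline = 20
  Task 2: deadline = 27
  Task 5: deadline = 34
Priority order (highest first): [3, 1, 4, 2, 5]
Highest priority task = 3

3


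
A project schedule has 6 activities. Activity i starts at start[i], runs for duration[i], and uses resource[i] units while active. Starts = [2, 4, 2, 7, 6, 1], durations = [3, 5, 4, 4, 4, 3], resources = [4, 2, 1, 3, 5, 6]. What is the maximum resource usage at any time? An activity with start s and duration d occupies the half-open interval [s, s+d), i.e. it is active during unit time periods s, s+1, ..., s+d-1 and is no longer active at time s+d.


Each activity i is active on [start_i, start_i + duration_i).
Compute total resource usage per time slot:
  t=0: active resources = [], total = 0
  t=1: active resources = [6], total = 6
  t=2: active resources = [4, 1, 6], total = 11
  t=3: active resources = [4, 1, 6], total = 11
  t=4: active resources = [4, 2, 1], total = 7
  t=5: active resources = [2, 1], total = 3
  t=6: active resources = [2, 5], total = 7
  t=7: active resources = [2, 3, 5], total = 10
  t=8: active resources = [2, 3, 5], total = 10
  t=9: active resources = [3, 5], total = 8
  t=10: active resources = [3], total = 3
Peak resource demand = 11

11


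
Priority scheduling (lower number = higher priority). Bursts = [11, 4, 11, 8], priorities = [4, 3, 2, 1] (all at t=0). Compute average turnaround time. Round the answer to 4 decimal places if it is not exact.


Sort by priority (ascending = highest first):
Order: [(1, 8), (2, 11), (3, 4), (4, 11)]
Completion times:
  Priority 1, burst=8, C=8
  Priority 2, burst=11, C=19
  Priority 3, burst=4, C=23
  Priority 4, burst=11, C=34
Average turnaround = 84/4 = 21.0

21.0
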